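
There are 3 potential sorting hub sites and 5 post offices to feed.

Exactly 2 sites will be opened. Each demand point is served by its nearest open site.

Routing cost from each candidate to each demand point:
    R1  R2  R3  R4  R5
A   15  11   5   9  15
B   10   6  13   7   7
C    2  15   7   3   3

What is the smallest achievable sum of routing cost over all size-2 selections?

Open {B, C}.
  R1→C 2, R2→B 6, R3→C 7, R4→C 3, R5→C 3  ⇒ total 21.
Compare {A, C}: total 24.
Compare {A, B}: total 35.

21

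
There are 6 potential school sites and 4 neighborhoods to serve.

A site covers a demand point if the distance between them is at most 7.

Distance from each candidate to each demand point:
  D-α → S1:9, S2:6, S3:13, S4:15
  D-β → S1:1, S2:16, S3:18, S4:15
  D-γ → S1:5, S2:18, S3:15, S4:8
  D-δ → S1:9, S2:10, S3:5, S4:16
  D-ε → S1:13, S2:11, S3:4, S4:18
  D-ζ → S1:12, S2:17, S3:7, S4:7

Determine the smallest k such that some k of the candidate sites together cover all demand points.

3

Coverage sets (demand points within 7 of each site):
  D-α: {S2}
  D-β: {S1}
  D-γ: {S1}
  D-δ: {S3}
  D-ε: {S3}
  D-ζ: {S3, S4}
No 2 sites suffice: every size-2 union leaves at least one demand point uncovered.
But {D-α, D-β, D-ζ} covers everything, so the minimum is 3.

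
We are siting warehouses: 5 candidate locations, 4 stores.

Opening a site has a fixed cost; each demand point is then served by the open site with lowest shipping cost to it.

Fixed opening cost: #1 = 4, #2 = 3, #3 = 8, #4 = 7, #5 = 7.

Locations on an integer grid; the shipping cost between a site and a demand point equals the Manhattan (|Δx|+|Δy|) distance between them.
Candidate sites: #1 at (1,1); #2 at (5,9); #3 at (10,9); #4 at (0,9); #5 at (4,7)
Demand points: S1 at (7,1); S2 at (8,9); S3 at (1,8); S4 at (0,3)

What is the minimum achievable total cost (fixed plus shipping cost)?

Open {#1, #2}: assign each demand point to its cheapest open site.
  S1→#1 6, S2→#2 3, S3→#2 5, S4→#1 3
  shipping cost 17, fixed 7 → total 24.
Compare {#1, #2, #4}: shipping cost 14 + fixed 14 = 28.
Compare {#1, #3}: shipping cost 18 + fixed 12 = 30.
Compare {#1, #4}: shipping cost 19 + fixed 11 = 30.
All other subsets cost ≥ 28. Minimum total cost: 24.

24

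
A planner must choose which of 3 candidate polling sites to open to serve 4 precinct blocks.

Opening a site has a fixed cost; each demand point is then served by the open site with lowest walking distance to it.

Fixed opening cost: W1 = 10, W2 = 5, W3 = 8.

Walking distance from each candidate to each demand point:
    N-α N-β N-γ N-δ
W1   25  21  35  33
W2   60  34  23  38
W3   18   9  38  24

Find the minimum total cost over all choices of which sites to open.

87

Open {W2, W3}: assign each demand point to its cheapest open site.
  N-α→W3 18, N-β→W3 9, N-γ→W2 23, N-δ→W3 24
  walking distance 74, fixed 13 → total 87.
Compare {W3}: walking distance 89 + fixed 8 = 97.
Compare {W1, W2, W3}: walking distance 74 + fixed 23 = 97.
Compare {W1, W3}: walking distance 86 + fixed 18 = 104.
All other subsets cost ≥ 97. Minimum total cost: 87.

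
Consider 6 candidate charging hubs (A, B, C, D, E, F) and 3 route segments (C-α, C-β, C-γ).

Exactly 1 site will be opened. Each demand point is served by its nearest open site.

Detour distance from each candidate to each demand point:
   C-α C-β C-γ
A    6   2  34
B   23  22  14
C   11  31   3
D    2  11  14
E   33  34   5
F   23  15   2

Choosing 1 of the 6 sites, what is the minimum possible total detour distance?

Open {D}.
  C-α→D 2, C-β→D 11, C-γ→D 14  ⇒ total 27.
Compare {F}: total 40.
Compare {A}: total 42.
No size-1 selection does better; minimum is 27.

27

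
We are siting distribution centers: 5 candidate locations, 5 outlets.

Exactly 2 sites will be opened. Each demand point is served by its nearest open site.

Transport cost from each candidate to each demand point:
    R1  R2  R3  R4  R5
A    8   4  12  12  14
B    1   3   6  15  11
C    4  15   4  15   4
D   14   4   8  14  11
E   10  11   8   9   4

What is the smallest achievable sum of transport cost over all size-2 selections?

23

Open {B, E}.
  R1→B 1, R2→B 3, R3→B 6, R4→E 9, R5→E 4  ⇒ total 23.
Compare {B, C}: total 27.
Compare {A, C}: total 28.
No size-2 selection does better; minimum is 23.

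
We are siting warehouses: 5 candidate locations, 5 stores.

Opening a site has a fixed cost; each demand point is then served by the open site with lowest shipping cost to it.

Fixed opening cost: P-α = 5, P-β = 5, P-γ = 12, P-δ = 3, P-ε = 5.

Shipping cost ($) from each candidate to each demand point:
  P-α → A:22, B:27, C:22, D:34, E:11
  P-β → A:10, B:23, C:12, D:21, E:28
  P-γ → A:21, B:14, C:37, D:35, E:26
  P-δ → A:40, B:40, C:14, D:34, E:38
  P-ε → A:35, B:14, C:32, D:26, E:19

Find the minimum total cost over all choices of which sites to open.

Open {P-α, P-β, P-ε}: assign each demand point to its cheapest open site.
  A→P-β 10, B→P-ε 14, C→P-β 12, D→P-β 21, E→P-α 11
  shipping cost 68, fixed 15 → total 83.
Compare {P-β, P-ε}: shipping cost 76 + fixed 10 = 86.
Compare {P-α, P-β, P-δ, P-ε}: shipping cost 68 + fixed 18 = 86.
Compare {P-α, P-β}: shipping cost 77 + fixed 10 = 87.
All other subsets cost ≥ 86. Minimum total cost: 83.

83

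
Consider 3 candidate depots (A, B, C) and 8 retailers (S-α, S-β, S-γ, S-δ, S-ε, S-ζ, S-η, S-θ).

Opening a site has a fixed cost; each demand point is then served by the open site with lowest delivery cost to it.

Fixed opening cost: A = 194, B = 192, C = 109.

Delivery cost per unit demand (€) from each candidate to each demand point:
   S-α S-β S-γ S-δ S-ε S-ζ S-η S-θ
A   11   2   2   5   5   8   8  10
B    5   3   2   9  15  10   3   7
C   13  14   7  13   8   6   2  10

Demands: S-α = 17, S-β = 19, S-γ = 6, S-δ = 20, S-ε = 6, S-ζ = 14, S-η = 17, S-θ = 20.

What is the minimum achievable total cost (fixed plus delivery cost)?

941

Open {B, C}: assign each demand point to its cheapest open site.
  S-α→B 17×5=85, S-β→B 19×3=57, S-γ→B 6×2=12, S-δ→B 20×9=180, S-ε→C 6×8=48, S-ζ→C 14×6=84, S-η→C 17×2=34, S-θ→B 20×7=140
  delivery cost 640, fixed 301 → total 941.
Compare {B}: delivery cost 755 + fixed 192 = 947.
Compare {A, B}: delivery cost 568 + fixed 386 = 954.
Compare {A, C}: delivery cost 685 + fixed 303 = 988.
All other subsets cost ≥ 947. Minimum total cost: 941.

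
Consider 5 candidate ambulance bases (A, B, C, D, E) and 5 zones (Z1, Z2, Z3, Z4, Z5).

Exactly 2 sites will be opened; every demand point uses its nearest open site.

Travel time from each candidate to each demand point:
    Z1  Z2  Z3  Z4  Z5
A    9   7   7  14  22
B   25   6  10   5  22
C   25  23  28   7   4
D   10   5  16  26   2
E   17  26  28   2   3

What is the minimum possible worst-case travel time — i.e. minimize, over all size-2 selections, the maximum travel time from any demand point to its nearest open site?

9

Open {A, C}.
  Farthest demand point is Z1 at travel time 9 (to A); all others are ≤ 9.
With {A, E} the worst case is 9.
With {B, D} the worst case is 10.
No size-2 selection achieves below 9.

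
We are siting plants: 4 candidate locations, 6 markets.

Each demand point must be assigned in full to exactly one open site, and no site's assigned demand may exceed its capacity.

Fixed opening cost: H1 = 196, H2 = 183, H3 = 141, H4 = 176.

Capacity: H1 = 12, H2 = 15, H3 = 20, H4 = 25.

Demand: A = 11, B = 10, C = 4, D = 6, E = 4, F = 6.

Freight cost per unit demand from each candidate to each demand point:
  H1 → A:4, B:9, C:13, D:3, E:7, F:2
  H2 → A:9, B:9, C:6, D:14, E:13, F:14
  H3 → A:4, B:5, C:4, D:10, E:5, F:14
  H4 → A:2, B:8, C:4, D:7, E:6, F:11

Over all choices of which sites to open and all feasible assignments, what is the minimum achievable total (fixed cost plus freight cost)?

Open {H3, H4}; cheapest assignment that respects the capacities:
  H3 (cap 20, load 18): B, C, E — cost 10×5 + 4×4 + 4×5 = 86
  H4 (cap 25, load 23): A, D, F — cost 11×2 + 6×7 + 6×11 = 130
  Shipping 216, fixed 317 → total 533.
  Any other capacity-feasible assignment to {H3, H4} ships for at least 216.
Compare {H1, H3, H4}: its best feasible assignment gives total 651.
Compare {H2, H3, H4}: its best feasible assignment gives total 716.
Every other set of open sites that can feasibly serve all demand totals ≥ 651 even under its best assignment. Minimum: 533.

533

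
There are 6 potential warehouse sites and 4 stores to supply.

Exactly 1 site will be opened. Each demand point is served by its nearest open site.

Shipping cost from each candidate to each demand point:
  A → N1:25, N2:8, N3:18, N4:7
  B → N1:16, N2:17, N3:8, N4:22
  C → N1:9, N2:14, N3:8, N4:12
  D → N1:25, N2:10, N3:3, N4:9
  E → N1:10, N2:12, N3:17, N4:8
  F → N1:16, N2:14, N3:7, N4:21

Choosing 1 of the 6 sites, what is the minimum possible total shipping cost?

Open {C}.
  N1→C 9, N2→C 14, N3→C 8, N4→C 12  ⇒ total 43.
Compare {D}: total 47.
Compare {E}: total 47.
No size-1 selection does better; minimum is 43.

43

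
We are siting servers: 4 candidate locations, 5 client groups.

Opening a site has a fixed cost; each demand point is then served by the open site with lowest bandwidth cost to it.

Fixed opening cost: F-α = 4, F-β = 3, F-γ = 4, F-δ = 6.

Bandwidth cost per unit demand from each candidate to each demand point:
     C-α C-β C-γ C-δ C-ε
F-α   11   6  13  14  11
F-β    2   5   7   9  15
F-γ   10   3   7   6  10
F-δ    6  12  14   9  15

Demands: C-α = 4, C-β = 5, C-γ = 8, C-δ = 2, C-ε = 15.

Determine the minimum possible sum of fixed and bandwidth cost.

Open {F-β, F-γ}: assign each demand point to its cheapest open site.
  C-α→F-β 4×2=8, C-β→F-γ 5×3=15, C-γ→F-β 8×7=56, C-δ→F-γ 2×6=12, C-ε→F-γ 15×10=150
  bandwidth cost 241, fixed 7 → total 248.
Compare {F-α, F-β, F-γ}: bandwidth cost 241 + fixed 11 = 252.
Compare {F-β, F-γ, F-δ}: bandwidth cost 241 + fixed 13 = 254.
Compare {F-α, F-β, F-γ, F-δ}: bandwidth cost 241 + fixed 17 = 258.
All other subsets cost ≥ 252. Minimum total cost: 248.

248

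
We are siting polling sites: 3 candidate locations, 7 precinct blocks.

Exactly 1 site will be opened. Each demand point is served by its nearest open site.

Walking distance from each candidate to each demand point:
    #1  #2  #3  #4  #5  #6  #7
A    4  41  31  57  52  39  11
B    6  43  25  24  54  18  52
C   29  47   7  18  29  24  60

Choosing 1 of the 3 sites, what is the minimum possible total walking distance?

214

Open {C}.
  #1→C 29, #2→C 47, #3→C 7, #4→C 18, #5→C 29, #6→C 24, #7→C 60  ⇒ total 214.
Compare {B}: total 222.
Compare {A}: total 235.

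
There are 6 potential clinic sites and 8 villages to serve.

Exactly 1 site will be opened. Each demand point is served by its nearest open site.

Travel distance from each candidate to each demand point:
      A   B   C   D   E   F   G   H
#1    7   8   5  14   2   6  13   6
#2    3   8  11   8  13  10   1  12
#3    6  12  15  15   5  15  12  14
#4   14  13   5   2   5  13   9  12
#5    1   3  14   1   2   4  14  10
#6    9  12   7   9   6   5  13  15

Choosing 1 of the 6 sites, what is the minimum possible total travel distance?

49

Open {#5}.
  A→#5 1, B→#5 3, C→#5 14, D→#5 1, E→#5 2, F→#5 4, G→#5 14, H→#5 10  ⇒ total 49.
Compare {#1}: total 61.
Compare {#2}: total 66.
No size-1 selection does better; minimum is 49.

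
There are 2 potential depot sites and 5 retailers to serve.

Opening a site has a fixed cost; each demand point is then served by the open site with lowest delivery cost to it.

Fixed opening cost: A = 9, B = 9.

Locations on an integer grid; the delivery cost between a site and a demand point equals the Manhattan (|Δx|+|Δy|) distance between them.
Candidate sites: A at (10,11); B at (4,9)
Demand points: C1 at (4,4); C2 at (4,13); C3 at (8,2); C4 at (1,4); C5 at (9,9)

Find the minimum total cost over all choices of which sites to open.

Open {B}: assign each demand point to its cheapest open site.
  C1→B 5, C2→B 4, C3→B 11, C4→B 8, C5→B 5
  delivery cost 33, fixed 9 → total 42.
Compare {A, B}: delivery cost 31 + fixed 18 = 49.
Compare {A}: delivery cost 51 + fixed 9 = 60.

42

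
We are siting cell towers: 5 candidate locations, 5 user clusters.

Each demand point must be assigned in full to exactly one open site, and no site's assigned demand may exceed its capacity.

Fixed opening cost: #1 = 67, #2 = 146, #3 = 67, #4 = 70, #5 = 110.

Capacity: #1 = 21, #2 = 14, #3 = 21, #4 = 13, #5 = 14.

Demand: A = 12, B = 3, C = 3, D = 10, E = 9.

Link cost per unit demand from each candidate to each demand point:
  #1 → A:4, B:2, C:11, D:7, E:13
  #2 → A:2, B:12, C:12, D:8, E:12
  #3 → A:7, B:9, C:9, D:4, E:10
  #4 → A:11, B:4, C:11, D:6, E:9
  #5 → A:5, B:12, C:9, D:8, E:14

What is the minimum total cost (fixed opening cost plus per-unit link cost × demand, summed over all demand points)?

Open {#1, #3}; cheapest assignment that respects the capacities:
  #1 (cap 21, load 18): A, B, C — cost 12×4 + 3×2 + 3×11 = 87
  #3 (cap 21, load 19): D, E — cost 10×4 + 9×10 = 130
  Shipping 217, fixed 134 → total 351.
  Any other capacity-feasible assignment to {#1, #3} ships for at least 217.
Compare {#1, #3, #4}: its best feasible assignment gives total 406.
Compare {#1, #3, #5}: its best feasible assignment gives total 455.
Every other set of open sites that can feasibly serve all demand totals ≥ 406 even under its best assignment. Minimum: 351.

351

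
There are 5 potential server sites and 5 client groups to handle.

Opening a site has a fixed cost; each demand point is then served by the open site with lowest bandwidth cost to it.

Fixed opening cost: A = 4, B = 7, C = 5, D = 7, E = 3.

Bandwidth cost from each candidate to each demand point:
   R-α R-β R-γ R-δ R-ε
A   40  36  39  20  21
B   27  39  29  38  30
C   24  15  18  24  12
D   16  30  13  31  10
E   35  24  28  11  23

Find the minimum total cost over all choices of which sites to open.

Open {C, D, E}: assign each demand point to its cheapest open site.
  R-α→D 16, R-β→C 15, R-γ→D 13, R-δ→E 11, R-ε→D 10
  bandwidth cost 65, fixed 15 → total 80.
Compare {D, E}: bandwidth cost 74 + fixed 10 = 84.
Compare {A, C, D, E}: bandwidth cost 65 + fixed 19 = 84.
Compare {B, C, D, E}: bandwidth cost 65 + fixed 22 = 87.
All other subsets cost ≥ 84. Minimum total cost: 80.

80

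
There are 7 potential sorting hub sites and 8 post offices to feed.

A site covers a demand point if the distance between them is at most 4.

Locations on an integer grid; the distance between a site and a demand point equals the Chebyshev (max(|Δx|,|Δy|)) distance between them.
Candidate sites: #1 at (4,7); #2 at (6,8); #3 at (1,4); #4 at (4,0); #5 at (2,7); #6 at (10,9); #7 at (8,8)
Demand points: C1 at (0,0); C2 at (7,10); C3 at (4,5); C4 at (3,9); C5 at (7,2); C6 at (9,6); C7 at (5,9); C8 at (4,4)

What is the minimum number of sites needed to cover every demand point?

2

Coverage sets (demand points within 4 of each site):
  #1: {C2, C3, C4, C7, C8}
  #2: {C2, C3, C4, C6, C7, C8}
  #3: {C1, C3, C8}
  #4: {C1, C5, C8}
  #5: {C3, C4, C7, C8}
  #6: {C2, C6}
  #7: {C2, C3, C6, C7, C8}
No single site covers all 8 demand points.
But {#2, #4} covers everything, so the minimum is 2.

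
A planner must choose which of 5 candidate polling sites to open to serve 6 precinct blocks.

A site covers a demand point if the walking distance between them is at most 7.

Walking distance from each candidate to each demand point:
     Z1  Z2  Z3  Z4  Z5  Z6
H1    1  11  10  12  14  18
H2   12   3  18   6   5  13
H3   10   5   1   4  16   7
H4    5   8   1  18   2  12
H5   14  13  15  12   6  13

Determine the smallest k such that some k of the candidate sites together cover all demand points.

2

Coverage sets (demand points within 7 of each site):
  H1: {Z1}
  H2: {Z2, Z4, Z5}
  H3: {Z2, Z3, Z4, Z6}
  H4: {Z1, Z3, Z5}
  H5: {Z5}
No single site covers all 6 demand points.
But {H3, H4} covers everything, so the minimum is 2.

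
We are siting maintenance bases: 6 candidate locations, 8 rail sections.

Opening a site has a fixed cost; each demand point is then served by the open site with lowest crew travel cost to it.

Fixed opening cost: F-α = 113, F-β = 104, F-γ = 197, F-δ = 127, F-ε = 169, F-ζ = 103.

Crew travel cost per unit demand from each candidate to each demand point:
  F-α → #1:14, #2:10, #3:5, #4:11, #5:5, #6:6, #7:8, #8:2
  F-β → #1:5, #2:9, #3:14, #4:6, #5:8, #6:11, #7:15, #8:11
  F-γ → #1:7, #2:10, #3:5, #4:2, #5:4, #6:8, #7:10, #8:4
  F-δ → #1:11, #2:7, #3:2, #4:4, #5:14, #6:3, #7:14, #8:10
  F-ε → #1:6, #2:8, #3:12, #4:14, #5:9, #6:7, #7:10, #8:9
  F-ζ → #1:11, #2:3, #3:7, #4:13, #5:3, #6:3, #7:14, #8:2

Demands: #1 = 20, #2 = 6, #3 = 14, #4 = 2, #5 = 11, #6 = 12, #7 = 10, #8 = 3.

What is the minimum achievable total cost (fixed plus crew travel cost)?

650

Open {F-β, F-ζ}: assign each demand point to its cheapest open site.
  #1→F-β 20×5=100, #2→F-ζ 6×3=18, #3→F-ζ 14×7=98, #4→F-β 2×6=12, #5→F-ζ 11×3=33, #6→F-ζ 12×3=36, #7→F-ζ 10×14=140, #8→F-ζ 3×2=6
  crew travel cost 443, fixed 207 → total 650.
Compare {F-α, F-β}: crew travel cost 449 + fixed 217 = 666.
Compare {F-α, F-β, F-ζ}: crew travel cost 355 + fixed 320 = 675.
Compare {F-ζ}: crew travel cost 577 + fixed 103 = 680.
All other subsets cost ≥ 666. Minimum total cost: 650.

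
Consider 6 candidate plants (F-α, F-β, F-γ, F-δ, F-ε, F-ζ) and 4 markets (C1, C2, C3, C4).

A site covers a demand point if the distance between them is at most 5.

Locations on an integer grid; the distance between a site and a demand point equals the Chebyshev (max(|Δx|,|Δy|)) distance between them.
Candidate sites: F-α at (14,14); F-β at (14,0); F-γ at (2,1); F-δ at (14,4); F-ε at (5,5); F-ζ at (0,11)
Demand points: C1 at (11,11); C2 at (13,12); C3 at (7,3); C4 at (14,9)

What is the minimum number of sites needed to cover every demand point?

Coverage sets (demand points within 5 of each site):
  F-α: {C1, C2, C4}
  F-β: {}
  F-γ: {C3}
  F-δ: {C4}
  F-ε: {C3}
  F-ζ: {}
No single site covers all 4 demand points.
But {F-α, F-γ} covers everything, so the minimum is 2.

2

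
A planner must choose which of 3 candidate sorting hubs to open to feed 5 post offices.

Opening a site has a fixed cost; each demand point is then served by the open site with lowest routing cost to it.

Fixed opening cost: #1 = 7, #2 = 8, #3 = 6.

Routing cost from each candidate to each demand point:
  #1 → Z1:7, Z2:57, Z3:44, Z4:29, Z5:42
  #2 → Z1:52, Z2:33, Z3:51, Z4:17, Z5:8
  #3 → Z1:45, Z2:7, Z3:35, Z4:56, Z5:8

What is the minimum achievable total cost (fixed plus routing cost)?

Open {#1, #2, #3}: assign each demand point to its cheapest open site.
  Z1→#1 7, Z2→#3 7, Z3→#3 35, Z4→#2 17, Z5→#2 8
  routing cost 74, fixed 21 → total 95.
Compare {#1, #3}: routing cost 86 + fixed 13 = 99.
Compare {#1, #2}: routing cost 109 + fixed 15 = 124.
Compare {#2, #3}: routing cost 112 + fixed 14 = 126.
All other subsets cost ≥ 99. Minimum total cost: 95.

95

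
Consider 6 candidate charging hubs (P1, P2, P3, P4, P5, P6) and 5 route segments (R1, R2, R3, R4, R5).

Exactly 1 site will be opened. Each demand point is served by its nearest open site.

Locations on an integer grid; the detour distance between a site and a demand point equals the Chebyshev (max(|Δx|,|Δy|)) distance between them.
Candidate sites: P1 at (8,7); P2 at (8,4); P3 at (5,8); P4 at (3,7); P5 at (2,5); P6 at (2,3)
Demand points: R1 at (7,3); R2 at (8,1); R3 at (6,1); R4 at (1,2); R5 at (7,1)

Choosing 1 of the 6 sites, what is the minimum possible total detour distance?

17

Open {P2}.
  R1→P2 1, R2→P2 3, R3→P2 3, R4→P2 7, R5→P2 3  ⇒ total 17.
Compare {P6}: total 21.
Compare {P5}: total 23.
No size-1 selection does better; minimum is 17.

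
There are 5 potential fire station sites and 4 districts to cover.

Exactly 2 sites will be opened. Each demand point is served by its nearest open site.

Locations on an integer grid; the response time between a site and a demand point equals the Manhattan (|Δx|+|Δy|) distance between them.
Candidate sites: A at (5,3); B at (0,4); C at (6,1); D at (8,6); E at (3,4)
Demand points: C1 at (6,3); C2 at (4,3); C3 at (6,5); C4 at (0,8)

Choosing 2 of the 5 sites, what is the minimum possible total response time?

9

Open {A, B}.
  C1→A 1, C2→A 1, C3→A 3, C4→B 4  ⇒ total 9.
Compare {A, E}: total 12.
Compare {B, C}: total 14.
No size-2 selection does better; minimum is 9.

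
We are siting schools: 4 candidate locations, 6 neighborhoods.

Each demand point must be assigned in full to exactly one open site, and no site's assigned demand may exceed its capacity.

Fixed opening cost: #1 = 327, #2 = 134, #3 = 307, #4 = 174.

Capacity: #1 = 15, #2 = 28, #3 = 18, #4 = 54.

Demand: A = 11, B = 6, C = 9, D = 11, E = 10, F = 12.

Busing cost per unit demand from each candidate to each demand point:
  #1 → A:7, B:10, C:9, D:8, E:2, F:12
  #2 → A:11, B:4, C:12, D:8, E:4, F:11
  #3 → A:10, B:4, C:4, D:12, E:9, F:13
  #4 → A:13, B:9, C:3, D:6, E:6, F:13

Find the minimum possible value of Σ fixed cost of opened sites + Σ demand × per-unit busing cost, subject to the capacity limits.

Open {#2, #4}; cheapest assignment that respects the capacities:
  #2 (cap 28, load 28): B, E, F — cost 6×4 + 10×4 + 12×11 = 196
  #4 (cap 54, load 31): A, C, D — cost 11×13 + 9×3 + 11×6 = 236
  Shipping 432, fixed 308 → total 740.
  Any other capacity-feasible assignment to {#2, #4} ships for at least 432.
Compare {#3, #4}: its best feasible assignment gives total 924.
Compare {#1, #4}: its best feasible assignment gives total 941.
Every other set of open sites that can feasibly serve all demand totals ≥ 924 even under its best assignment. Minimum: 740.

740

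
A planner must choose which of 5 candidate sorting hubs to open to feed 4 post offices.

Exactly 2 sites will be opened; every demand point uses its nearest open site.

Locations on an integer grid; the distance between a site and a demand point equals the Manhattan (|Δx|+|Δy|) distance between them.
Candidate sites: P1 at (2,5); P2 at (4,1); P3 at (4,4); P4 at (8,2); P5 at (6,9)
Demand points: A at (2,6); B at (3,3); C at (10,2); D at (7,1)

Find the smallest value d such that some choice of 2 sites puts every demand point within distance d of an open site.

3

Open {P1, P4}.
  Farthest demand point is B at distance 3 (to P1); all others are ≤ 3.
With {P3, P4} the worst case is 4.
With {P1, P2} the worst case is 7.
No size-2 selection achieves below 3.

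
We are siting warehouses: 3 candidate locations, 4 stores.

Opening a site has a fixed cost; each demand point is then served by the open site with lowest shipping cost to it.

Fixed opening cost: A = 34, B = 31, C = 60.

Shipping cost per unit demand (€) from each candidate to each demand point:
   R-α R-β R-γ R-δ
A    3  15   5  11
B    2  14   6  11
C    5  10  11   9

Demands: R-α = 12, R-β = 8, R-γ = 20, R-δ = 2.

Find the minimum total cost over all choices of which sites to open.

Open {B}: assign each demand point to its cheapest open site.
  R-α→B 12×2=24, R-β→B 8×14=112, R-γ→B 20×6=120, R-δ→B 2×11=22
  shipping cost 278, fixed 31 → total 309.
Compare {A}: shipping cost 278 + fixed 34 = 312.
Compare {A, B}: shipping cost 258 + fixed 65 = 323.
Compare {A, C}: shipping cost 234 + fixed 94 = 328.
All other subsets cost ≥ 312. Minimum total cost: 309.

309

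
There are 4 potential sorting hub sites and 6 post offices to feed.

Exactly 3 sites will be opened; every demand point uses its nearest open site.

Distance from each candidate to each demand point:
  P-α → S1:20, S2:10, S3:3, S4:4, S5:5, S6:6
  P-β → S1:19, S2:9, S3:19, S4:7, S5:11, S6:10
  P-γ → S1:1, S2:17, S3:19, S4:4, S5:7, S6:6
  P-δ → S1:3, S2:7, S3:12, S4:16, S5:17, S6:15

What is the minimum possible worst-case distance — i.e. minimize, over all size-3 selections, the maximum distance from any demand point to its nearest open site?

7

Open {P-α, P-β, P-δ}.
  Farthest demand point is S2 at distance 7 (to P-δ); all others are ≤ 7.
With {P-α, P-γ, P-δ} the worst case is 7.
With {P-α, P-β, P-γ} the worst case is 9.
No size-3 selection achieves below 7.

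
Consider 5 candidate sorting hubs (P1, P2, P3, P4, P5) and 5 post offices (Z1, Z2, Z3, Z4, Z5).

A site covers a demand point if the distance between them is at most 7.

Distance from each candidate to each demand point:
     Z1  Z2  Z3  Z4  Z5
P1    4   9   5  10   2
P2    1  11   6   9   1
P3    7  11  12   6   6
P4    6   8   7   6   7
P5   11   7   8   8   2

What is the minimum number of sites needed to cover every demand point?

Coverage sets (demand points within 7 of each site):
  P1: {Z1, Z3, Z5}
  P2: {Z1, Z3, Z5}
  P3: {Z1, Z4, Z5}
  P4: {Z1, Z3, Z4, Z5}
  P5: {Z2, Z5}
No single site covers all 5 demand points.
But {P4, P5} covers everything, so the minimum is 2.

2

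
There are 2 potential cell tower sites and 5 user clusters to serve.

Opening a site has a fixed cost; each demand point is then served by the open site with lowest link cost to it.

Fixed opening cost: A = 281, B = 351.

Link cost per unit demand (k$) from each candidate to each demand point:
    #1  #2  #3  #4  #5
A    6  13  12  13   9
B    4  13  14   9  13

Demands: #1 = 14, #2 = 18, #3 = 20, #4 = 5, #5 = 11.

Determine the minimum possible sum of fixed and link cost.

1003

Open {A}: assign each demand point to its cheapest open site.
  #1→A 14×6=84, #2→A 18×13=234, #3→A 20×12=240, #4→A 5×13=65, #5→A 11×9=99
  link cost 722, fixed 281 → total 1003.
Compare {B}: link cost 758 + fixed 351 = 1109.
Compare {A, B}: link cost 674 + fixed 632 = 1306.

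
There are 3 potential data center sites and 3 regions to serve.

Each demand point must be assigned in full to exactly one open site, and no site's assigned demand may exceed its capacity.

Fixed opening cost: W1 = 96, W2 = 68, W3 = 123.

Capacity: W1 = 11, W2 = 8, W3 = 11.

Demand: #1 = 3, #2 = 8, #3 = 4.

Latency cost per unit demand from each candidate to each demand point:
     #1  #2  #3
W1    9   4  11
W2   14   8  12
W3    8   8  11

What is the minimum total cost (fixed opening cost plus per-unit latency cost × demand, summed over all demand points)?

Open {W1, W2}; cheapest assignment that respects the capacities:
  W1 (cap 11, load 11): #1, #2 — cost 3×9 + 8×4 = 59
  W2 (cap 8, load 4): #3 — cost 4×12 = 48
  Shipping 107, fixed 164 → total 271.
  Any other capacity-feasible assignment to {W1, W2} ships for at least 107.
Compare {W1, W3}: its best feasible assignment gives total 319.
Compare {W2, W3}: its best feasible assignment gives total 323.
Every other set of open sites that can feasibly serve all demand totals ≥ 319 even under its best assignment. Minimum: 271.

271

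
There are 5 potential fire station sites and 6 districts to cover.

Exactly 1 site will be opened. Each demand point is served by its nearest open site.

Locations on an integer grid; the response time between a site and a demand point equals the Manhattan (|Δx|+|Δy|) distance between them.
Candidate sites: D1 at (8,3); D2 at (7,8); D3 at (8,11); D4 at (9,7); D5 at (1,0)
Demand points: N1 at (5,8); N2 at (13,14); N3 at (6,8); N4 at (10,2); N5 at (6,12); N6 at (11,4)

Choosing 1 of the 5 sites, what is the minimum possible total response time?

Open {D2}.
  N1→D2 2, N2→D2 12, N3→D2 1, N4→D2 9, N5→D2 5, N6→D2 8  ⇒ total 37.
Compare {D4}: total 39.
Compare {D3}: total 43.
No size-1 selection does better; minimum is 37.

37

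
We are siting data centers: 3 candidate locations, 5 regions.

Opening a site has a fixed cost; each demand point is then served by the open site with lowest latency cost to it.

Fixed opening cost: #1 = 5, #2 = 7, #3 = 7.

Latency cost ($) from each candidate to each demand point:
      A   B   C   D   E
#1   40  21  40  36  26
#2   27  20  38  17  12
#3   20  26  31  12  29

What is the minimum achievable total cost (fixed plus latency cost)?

109

Open {#2, #3}: assign each demand point to its cheapest open site.
  A→#3 20, B→#2 20, C→#3 31, D→#3 12, E→#2 12
  latency cost 95, fixed 14 → total 109.
Compare {#1, #2, #3}: latency cost 95 + fixed 19 = 114.
Compare {#2}: latency cost 114 + fixed 7 = 121.
Compare {#1, #3}: latency cost 110 + fixed 12 = 122.
All other subsets cost ≥ 114. Minimum total cost: 109.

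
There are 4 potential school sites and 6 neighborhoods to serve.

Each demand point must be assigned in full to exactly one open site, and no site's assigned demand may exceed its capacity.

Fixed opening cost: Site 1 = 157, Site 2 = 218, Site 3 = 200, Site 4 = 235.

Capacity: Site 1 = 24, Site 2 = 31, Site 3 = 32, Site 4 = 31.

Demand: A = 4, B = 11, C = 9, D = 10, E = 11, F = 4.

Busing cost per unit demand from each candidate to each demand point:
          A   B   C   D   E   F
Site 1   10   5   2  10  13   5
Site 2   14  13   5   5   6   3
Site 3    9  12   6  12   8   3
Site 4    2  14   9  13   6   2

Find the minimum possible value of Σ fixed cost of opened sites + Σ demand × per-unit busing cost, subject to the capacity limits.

Open {Site 1, Site 2}; cheapest assignment that respects the capacities:
  Site 1 (cap 24, load 24): A, B, C — cost 4×10 + 11×5 + 9×2 = 113
  Site 2 (cap 31, load 25): D, E, F — cost 10×5 + 11×6 + 4×3 = 128
  Shipping 241, fixed 375 → total 616.
  Any other capacity-feasible assignment to {Site 1, Site 2} ships for at least 241.
Compare {Site 1, Site 4}: its best feasible assignment gives total 677.
Compare {Site 1, Site 3}: its best feasible assignment gives total 686.
Every other set of open sites that can feasibly serve all demand totals ≥ 677 even under its best assignment. Minimum: 616.

616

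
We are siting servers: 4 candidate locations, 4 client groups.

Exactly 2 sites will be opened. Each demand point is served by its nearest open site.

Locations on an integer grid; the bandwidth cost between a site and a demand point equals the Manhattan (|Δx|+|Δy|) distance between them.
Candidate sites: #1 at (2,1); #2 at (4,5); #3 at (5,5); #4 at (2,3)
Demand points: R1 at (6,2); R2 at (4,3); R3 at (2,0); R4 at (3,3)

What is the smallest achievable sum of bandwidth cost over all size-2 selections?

9

Open {#1, #4}.
  R1→#1 5, R2→#4 2, R3→#1 1, R4→#4 1  ⇒ total 9.
Compare {#3, #4}: total 10.
Compare {#1, #2}: total 11.
No size-2 selection does better; minimum is 9.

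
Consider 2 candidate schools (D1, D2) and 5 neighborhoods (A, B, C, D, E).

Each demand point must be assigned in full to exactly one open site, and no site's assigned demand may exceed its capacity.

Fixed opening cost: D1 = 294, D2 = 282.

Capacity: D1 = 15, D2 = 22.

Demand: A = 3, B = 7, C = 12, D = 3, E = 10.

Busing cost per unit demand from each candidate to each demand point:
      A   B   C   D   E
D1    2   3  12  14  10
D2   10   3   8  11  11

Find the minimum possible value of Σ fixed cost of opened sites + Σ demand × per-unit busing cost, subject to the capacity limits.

832

Open {D1, D2}; cheapest assignment that respects the capacities:
  D1 (cap 15, load 13): A, E — cost 3×2 + 10×10 = 106
  D2 (cap 22, load 22): B, C, D — cost 7×3 + 12×8 + 3×11 = 150
  Shipping 256, fixed 576 → total 832.
  Any other capacity-feasible assignment to {D1, D2} ships for at least 256.
Total demand is 35 and no other set of sites has combined capacity ≥ 35, so {D1, D2} is the only feasible choice of open sites. Minimum: 832.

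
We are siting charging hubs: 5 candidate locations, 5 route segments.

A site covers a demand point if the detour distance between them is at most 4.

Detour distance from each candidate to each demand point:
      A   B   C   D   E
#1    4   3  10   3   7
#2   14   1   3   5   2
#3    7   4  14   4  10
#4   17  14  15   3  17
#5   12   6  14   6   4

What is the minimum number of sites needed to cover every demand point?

2

Coverage sets (demand points within 4 of each site):
  #1: {A, B, D}
  #2: {B, C, E}
  #3: {B, D}
  #4: {D}
  #5: {E}
No single site covers all 5 demand points.
But {#1, #2} covers everything, so the minimum is 2.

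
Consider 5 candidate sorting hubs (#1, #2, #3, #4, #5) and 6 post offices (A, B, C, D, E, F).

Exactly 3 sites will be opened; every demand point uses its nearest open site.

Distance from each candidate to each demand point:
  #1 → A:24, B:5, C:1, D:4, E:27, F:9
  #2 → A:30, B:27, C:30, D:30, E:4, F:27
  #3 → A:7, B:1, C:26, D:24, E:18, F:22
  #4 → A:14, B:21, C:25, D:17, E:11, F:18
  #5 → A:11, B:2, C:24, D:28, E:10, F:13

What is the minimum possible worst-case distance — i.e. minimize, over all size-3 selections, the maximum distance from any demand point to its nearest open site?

Open {#1, #2, #3}.
  Farthest demand point is F at distance 9 (to #1); all others are ≤ 9.
With {#1, #3, #5} the worst case is 10.
With {#1, #2, #5} the worst case is 11.
No size-3 selection achieves below 9.

9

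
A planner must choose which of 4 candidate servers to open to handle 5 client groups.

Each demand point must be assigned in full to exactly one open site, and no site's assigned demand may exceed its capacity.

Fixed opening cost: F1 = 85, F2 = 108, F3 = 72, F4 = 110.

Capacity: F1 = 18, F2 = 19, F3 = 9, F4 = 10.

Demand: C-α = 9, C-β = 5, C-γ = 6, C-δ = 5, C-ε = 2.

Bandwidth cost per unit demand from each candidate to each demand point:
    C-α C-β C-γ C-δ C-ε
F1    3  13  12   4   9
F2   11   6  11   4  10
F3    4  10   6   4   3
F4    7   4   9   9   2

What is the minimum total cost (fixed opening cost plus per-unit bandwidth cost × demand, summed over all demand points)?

Open {F2, F3}; cheapest assignment that respects the capacities:
  F2 (cap 19, load 18): C-β, C-γ, C-δ, C-ε — cost 5×6 + 6×11 + 5×4 + 2×10 = 136
  F3 (cap 9, load 9): C-α — cost 9×4 = 36
  Shipping 172, fixed 180 → total 352.
  Any other capacity-feasible assignment to {F2, F3} ships for at least 172.
Compare {F1, F2}: its best feasible assignment gives total 354.
Compare {F1, F3}: its best feasible assignment gives total 368.
Every other set of open sites that can feasibly serve all demand totals ≥ 354 even under its best assignment. Minimum: 352.

352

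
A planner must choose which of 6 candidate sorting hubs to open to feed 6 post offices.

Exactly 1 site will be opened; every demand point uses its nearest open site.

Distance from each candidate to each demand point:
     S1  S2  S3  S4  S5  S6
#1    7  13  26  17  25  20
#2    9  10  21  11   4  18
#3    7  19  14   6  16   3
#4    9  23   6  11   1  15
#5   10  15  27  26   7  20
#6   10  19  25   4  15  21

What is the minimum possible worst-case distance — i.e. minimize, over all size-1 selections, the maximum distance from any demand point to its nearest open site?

Open {#3}.
  Farthest demand point is S2 at distance 19 (to #3); all others are ≤ 19.
With {#2} the worst case is 21.
With {#4} the worst case is 23.
No size-1 selection achieves below 19.

19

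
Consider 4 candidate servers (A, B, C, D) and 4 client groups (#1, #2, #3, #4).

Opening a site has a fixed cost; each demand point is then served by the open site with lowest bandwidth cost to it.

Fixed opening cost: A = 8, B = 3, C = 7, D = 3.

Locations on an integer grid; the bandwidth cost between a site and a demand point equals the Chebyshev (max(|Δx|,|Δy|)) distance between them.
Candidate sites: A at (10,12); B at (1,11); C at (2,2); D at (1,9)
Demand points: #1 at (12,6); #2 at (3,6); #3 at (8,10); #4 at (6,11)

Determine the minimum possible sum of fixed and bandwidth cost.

Open {A, D}: assign each demand point to its cheapest open site.
  #1→A 6, #2→D 3, #3→A 2, #4→A 4
  bandwidth cost 15, fixed 11 → total 26.
Compare {A}: bandwidth cost 19 + fixed 8 = 27.
Compare {A, B}: bandwidth cost 17 + fixed 11 = 28.
Compare {D}: bandwidth cost 26 + fixed 3 = 29.
All other subsets cost ≥ 27. Minimum total cost: 26.

26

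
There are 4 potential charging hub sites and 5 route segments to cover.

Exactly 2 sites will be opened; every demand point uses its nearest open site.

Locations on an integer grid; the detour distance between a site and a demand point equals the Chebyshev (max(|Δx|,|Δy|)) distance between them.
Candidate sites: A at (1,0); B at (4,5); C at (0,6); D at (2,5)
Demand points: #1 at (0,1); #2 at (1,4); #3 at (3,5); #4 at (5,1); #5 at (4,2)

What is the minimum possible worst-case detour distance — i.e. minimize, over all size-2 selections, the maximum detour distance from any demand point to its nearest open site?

4

Open {A, B}.
  Farthest demand point is #4 at detour distance 4 (to A); all others are ≤ 4.
With {A, C} the worst case is 4.
With {A, D} the worst case is 4.
No size-2 selection achieves below 4.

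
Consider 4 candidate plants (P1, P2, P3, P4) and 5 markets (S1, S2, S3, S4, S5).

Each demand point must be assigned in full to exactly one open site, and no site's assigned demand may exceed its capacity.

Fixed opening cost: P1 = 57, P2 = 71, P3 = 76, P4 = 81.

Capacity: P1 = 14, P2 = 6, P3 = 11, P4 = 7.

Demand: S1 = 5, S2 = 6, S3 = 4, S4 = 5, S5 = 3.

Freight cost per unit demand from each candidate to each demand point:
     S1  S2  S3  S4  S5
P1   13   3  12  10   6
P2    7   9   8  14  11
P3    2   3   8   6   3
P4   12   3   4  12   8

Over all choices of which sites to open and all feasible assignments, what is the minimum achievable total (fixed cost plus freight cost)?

257

Open {P1, P3}; cheapest assignment that respects the capacities:
  P1 (cap 14, load 13): S2, S3, S5 — cost 6×3 + 4×12 + 3×6 = 84
  P3 (cap 11, load 10): S1, S4 — cost 5×2 + 5×6 = 40
  Shipping 124, fixed 133 → total 257.
  Any other capacity-feasible assignment to {P1, P3} ships for at least 124.
Compare {P1, P3, P4}: its best feasible assignment gives total 306.
Compare {P1, P2, P3}: its best feasible assignment gives total 312.
Every other set of open sites that can feasibly serve all demand totals ≥ 306 even under its best assignment. Minimum: 257.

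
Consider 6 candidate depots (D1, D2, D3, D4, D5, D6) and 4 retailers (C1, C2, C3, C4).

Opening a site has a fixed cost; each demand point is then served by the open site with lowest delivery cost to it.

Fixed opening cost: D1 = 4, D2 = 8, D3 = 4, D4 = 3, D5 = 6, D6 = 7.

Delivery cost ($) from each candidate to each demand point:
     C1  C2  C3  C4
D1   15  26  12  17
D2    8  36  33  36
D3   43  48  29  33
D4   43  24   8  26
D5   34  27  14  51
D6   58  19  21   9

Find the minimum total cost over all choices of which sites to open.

Open {D2, D4, D6}: assign each demand point to its cheapest open site.
  C1→D2 8, C2→D6 19, C3→D4 8, C4→D6 9
  delivery cost 44, fixed 18 → total 62.
Compare {D1, D4, D6}: delivery cost 51 + fixed 14 = 65.
Compare {D1, D6}: delivery cost 55 + fixed 11 = 66.
Compare {D1, D2, D4, D6}: delivery cost 44 + fixed 22 = 66.
All other subsets cost ≥ 65. Minimum total cost: 62.

62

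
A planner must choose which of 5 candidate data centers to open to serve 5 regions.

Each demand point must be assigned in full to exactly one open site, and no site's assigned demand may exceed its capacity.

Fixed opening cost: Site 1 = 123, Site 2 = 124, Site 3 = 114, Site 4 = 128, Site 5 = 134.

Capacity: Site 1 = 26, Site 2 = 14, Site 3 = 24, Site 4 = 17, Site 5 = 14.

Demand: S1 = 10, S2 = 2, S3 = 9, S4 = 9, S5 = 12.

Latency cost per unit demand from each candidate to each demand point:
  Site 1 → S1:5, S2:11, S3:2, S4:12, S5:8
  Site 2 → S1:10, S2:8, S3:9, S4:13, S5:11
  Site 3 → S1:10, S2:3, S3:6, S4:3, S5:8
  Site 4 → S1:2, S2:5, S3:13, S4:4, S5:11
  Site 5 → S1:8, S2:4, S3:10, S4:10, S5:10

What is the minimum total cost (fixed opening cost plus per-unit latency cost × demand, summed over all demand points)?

Open {Site 1, Site 3}; cheapest assignment that respects the capacities:
  Site 1 (cap 26, load 19): S1, S3 — cost 10×5 + 9×2 = 68
  Site 3 (cap 24, load 23): S2, S4, S5 — cost 2×3 + 9×3 + 12×8 = 129
  Shipping 197, fixed 237 → total 434.
  Any other capacity-feasible assignment to {Site 1, Site 3} ships for at least 197.
Compare {Site 1, Site 3, Site 4}: its best feasible assignment gives total 532.
Compare {Site 1, Site 2, Site 3}: its best feasible assignment gives total 558.
Every other set of open sites that can feasibly serve all demand totals ≥ 532 even under its best assignment. Minimum: 434.

434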